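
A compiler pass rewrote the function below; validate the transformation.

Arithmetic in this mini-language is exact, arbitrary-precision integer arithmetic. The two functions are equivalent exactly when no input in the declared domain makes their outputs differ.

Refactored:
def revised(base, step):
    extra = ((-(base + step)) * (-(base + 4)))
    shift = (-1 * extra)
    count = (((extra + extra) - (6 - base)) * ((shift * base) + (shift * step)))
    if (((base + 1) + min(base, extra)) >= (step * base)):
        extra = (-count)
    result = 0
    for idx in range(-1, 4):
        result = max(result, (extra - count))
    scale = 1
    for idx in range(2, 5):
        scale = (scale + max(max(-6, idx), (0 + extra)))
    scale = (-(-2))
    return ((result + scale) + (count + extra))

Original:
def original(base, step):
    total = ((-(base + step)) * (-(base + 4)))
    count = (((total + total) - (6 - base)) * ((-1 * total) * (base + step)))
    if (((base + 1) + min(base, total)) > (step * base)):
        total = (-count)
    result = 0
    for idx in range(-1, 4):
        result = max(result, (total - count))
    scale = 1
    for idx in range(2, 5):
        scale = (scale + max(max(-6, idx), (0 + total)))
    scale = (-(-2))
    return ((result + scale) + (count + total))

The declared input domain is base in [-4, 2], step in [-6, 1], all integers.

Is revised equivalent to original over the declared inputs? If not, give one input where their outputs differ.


Equivalent. There is a behavioral-looking edit here, yet the outcome never shifts on this domain.
Checked all 56 inputs in the declared domain: the outputs agree on every one.
One worked example (base=-3, step=0) — original: total=-3, then count=135, then (((base + 1) + min(base, total)) > (step * base)) is false, then result=0, then (idx=-1), then result=0, then (idx=0), then result=0, then (idx=1), then result=0, then (idx=2), then result=0, then (idx=3), then result=0, then scale=1, then (idx=2), then scale=3, then (idx=3), then scale=6, then (idx=4), then scale=10, then scale=2, then returns 134; revised: extra=-3, then shift=3, then count=135, then (((base + 1) + min(base, extra)) >= (step * base)) is false, then result=0, then (idx=-1), then result=0, then (idx=0), then result=0, then (idx=1), then result=0, then (idx=2), then result=0, then (idx=3), then result=0, then scale=1, then (idx=2), then scale=3, then (idx=3), then scale=6, then (idx=4), then scale=10, then scale=2, then returns 134; agreement on 134.
verdict: equivalent


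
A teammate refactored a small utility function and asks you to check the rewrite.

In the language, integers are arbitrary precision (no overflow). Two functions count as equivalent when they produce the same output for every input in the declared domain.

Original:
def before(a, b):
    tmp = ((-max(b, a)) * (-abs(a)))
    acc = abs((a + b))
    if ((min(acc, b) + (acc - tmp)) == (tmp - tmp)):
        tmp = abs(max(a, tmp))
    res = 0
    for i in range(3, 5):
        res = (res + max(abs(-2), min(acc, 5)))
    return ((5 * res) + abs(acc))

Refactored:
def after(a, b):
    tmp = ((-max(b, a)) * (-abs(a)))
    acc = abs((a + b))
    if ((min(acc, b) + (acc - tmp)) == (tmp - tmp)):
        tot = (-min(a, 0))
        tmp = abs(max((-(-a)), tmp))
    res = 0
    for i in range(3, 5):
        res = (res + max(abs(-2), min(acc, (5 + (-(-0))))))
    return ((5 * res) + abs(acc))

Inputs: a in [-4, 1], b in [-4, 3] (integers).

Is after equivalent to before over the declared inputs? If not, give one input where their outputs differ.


The two versions differ — the changes include local variable names differ, plus arithmetic usage differs, plus min/max/abs usage differs, plus constant usage differs, plus statement counts differ.
One worked example (a=-3, b=2) — before: tmp becomes 6; next acc becomes 1; next ((min(acc, b) + (acc - tmp)) == (tmp - tmp)) evaluates to false; next res becomes 0; next at i=3:; next res becomes 2; next at i=4:; next res becomes 4; next final value 21; after: tmp becomes 6; next acc becomes 1; next ((min(acc, b) + (acc - tmp)) == (tmp - tmp)) evaluates to false; next res becomes 0; next at i=3:; next res becomes 2; next at i=4:; next res becomes 4; next final value 21; agreement on 21.
Every one of the 48 inputs gives matching results.
verdict: equivalent


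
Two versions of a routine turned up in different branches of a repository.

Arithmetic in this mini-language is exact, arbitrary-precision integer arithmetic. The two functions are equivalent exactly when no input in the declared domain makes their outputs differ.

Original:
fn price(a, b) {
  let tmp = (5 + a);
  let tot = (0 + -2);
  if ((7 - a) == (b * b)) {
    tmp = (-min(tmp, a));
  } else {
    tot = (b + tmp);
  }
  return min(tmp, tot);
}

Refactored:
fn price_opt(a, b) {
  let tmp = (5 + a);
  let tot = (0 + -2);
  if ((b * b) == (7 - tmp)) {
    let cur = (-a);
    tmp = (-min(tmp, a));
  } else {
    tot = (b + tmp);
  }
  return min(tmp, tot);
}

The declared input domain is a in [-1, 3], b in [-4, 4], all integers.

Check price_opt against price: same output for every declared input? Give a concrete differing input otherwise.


a=1, b=-1 yields 5 from price but -2 from price_opt.
verdict: not equivalent; witness: a=1, b=-1


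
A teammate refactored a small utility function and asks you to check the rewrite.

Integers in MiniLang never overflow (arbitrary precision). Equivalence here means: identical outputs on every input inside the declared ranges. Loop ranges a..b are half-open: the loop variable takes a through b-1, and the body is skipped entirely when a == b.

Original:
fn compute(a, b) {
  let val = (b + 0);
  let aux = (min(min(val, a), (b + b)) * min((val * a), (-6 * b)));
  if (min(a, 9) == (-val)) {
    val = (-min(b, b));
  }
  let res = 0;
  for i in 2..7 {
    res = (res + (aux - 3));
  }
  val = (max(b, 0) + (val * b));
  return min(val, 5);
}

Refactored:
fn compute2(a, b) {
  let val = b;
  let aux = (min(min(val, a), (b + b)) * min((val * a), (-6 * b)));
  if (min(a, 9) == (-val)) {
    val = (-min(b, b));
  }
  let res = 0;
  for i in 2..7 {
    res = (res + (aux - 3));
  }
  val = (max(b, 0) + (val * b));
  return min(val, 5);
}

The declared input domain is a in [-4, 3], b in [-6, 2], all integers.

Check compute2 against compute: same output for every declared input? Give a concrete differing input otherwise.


This is a faithful refactor — arithmetic usage differs, plus constant usage differs, but the computed results match everywhere.
As a probe, take a=-2, b=-3: compute runs val = -3; aux = -36; (min(a, 9) == (-val)) -> false; res = 0; [i=2]; res = -39; [i=3]; res = -78; [i=4]; res = -117; [i=5]; res = -156; [i=6]; res = -195; val = 9; return 5; compute2 runs val = -3; aux = -36; (min(a, 9) == (-val)) -> false; res = 0; [i=2]; res = -39; [i=3]; res = -78; [i=4]; res = -117; [i=5]; res = -156; [i=6]; res = -195; val = 9; return 5; both end at 5.
Every one of the 72 inputs gives matching results.
verdict: equivalent


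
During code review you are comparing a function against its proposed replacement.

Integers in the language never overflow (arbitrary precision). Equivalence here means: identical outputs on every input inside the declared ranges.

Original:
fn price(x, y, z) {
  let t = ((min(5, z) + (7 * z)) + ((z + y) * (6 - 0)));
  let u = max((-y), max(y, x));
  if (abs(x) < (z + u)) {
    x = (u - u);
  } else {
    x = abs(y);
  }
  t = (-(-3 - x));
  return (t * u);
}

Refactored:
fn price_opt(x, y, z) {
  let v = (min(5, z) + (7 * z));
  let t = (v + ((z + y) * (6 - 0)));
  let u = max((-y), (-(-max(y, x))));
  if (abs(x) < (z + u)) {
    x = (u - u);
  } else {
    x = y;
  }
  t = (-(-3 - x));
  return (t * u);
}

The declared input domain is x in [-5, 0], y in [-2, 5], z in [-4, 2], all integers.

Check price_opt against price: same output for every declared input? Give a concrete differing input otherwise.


There is a counterexample at x=-5, y=-2, z=-4: 10 on one side, 2 on the other.
price: t := -68 | u := 2 | (abs(x) < (z + u)): false | x := 2 | t := 5 | result 10
price_opt: v := -32 | t := -68 | u := 2 | (abs(x) < (z + u)): false | x := -2 | t := 1 | result 2
verdict: not equivalent; witness: x=-5, y=-2, z=-4


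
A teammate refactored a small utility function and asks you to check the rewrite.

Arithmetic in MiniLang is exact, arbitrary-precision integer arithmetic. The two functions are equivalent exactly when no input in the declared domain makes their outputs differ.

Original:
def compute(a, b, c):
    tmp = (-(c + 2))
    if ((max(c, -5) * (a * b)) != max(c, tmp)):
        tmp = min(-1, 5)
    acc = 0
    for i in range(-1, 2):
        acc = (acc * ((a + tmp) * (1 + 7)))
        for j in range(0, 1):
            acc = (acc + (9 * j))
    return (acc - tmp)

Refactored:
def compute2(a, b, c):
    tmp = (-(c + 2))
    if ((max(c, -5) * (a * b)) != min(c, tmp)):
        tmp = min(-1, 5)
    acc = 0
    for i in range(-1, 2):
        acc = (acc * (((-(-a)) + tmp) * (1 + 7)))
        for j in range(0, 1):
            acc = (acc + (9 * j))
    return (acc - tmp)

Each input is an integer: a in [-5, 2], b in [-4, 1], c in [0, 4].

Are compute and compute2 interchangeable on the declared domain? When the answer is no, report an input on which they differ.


Run the pair on a=-5, b=-4, c=0.
compute: tmp := -2 | ((max(c, -5) * (a * b)) != max(c, tmp)): false | acc := 0 | iter i=-1: | acc := 0 | iter j=0: | acc := 0 | iter i=0: | acc := 0 | iter j=0: | acc := 0 | iter i=1: | acc := 0 | iter j=0: | acc := 0 | result 2
compute2: tmp := -2 | ((max(c, -5) * (a * b)) != min(c, tmp)): true | tmp := -1 | acc := 0 | iter i=-1: | acc := 0 | iter j=0: | acc := 0 | iter i=0: | acc := 0 | iter j=0: | acc := 0 | iter i=1: | acc := 0 | iter j=0: | acc := 0 | result 1
2 != 1, so the rewrite changes behavior.
verdict: not equivalent; witness: a=-5, b=-4, c=0


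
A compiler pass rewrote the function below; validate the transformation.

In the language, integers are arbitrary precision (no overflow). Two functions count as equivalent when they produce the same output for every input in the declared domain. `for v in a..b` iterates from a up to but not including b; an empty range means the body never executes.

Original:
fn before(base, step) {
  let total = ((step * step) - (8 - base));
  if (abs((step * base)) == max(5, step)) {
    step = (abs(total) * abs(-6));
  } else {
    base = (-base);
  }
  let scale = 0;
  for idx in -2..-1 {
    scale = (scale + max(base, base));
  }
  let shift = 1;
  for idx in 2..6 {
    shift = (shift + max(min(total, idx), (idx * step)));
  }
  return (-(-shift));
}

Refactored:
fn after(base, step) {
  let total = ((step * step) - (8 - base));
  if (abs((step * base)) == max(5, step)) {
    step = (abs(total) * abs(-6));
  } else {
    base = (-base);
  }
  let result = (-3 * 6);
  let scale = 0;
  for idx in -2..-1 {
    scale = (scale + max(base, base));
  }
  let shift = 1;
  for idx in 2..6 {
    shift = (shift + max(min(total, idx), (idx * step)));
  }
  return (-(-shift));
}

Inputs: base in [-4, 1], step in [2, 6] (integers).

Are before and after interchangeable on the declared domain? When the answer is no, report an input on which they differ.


Reading the diff, among the changes: local variable names differ; also constant usage differs; also arithmetic usage differs; also statement counts differ.
One worked example (base=1, step=2) — before: total=-3, then (abs((step * base)) == max(5, step)) is false, then base=-1, then scale=0, then (idx=-2), then scale=-1, then shift=1, then (idx=2), then shift=5, then (idx=3), then shift=11, then (idx=4), then shift=19, then (idx=5), then shift=29, then returns 29; after: total=-3, then (abs((step * base)) == max(5, step)) is false, then base=-1, then result=-18, then scale=0, then (idx=-2), then scale=-1, then shift=1, then (idx=2), then shift=5, then (idx=3), then shift=11, then (idx=4), then shift=19, then (idx=5), then shift=29, then returns 29; agreement on 29.
Across all 30 domain points the two functions coincide.
verdict: equivalent


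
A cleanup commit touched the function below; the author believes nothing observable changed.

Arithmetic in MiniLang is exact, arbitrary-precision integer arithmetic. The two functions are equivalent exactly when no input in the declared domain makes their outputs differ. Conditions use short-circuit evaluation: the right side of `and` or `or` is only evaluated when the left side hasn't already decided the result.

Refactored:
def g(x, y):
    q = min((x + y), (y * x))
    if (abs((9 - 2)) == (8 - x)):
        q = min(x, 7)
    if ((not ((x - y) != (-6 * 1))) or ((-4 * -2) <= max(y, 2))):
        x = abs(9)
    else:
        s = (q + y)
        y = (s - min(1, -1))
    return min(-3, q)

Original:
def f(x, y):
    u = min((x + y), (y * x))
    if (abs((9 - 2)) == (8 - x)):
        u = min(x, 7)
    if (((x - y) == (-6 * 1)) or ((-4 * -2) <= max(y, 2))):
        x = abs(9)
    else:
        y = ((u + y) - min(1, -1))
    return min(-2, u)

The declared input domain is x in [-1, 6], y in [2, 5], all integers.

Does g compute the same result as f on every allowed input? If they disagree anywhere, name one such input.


On input x=-1, y=2, f returns -2 while g returns -3.
verdict: not equivalent; witness: x=-1, y=2


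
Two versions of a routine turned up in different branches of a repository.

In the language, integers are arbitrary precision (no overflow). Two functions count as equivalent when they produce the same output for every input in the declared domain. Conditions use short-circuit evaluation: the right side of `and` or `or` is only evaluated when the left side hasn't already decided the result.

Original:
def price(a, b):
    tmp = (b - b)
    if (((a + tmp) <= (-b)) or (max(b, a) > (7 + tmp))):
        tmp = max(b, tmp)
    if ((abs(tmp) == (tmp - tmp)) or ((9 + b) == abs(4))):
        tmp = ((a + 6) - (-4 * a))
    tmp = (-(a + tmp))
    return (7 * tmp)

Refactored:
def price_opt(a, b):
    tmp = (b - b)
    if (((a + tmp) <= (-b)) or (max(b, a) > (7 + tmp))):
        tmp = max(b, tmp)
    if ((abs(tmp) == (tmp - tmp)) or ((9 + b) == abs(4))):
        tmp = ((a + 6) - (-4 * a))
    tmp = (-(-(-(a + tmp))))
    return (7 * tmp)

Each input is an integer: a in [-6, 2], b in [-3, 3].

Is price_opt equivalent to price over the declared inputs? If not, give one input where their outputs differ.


The two are interchangeable: same computation, different form, and every declared input agrees.
One worked example (a=-1, b=0) — price: tmp becomes 0; next (((a + tmp) <= (-b)) or (max(b, a) > (7 + tmp))) evaluates to true; next tmp becomes 0; next ((abs(tmp) == (tmp - tmp)) or ((9 + b) == abs(4))) evaluates to true; next tmp becomes 1; next tmp becomes 0; next final value 0; price_opt: tmp becomes 0; next (((a + tmp) <= (-b)) or (max(b, a) > (7 + tmp))) evaluates to true; next tmp becomes 0; next ((abs(tmp) == (tmp - tmp)) or ((9 + b) == abs(4))) evaluates to true; next tmp becomes 1; next tmp becomes 0; next final value 0; agreement on 0.
Every one of the 63 inputs gives matching results.
verdict: equivalent


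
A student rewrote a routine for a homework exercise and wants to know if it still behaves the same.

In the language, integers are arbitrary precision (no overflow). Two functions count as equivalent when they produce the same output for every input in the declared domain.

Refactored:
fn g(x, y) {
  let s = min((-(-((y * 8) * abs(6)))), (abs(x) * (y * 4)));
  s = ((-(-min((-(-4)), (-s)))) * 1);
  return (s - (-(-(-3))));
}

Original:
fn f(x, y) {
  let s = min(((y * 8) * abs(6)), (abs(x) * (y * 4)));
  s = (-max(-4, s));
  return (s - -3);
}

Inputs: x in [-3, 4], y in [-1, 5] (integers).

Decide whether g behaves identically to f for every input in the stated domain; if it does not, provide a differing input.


Equivalent — the differences include constant usage differs; and min/max/abs usage differs; and arithmetic usage differs, yet no declared input distinguishes the two.
As a probe, take x=3, y=3: f runs s=36, then s=-36, then returns -33; g runs s=36, then s=-36, then returns -33; both end at -33.
Every one of the 56 inputs gives matching results.
verdict: equivalent


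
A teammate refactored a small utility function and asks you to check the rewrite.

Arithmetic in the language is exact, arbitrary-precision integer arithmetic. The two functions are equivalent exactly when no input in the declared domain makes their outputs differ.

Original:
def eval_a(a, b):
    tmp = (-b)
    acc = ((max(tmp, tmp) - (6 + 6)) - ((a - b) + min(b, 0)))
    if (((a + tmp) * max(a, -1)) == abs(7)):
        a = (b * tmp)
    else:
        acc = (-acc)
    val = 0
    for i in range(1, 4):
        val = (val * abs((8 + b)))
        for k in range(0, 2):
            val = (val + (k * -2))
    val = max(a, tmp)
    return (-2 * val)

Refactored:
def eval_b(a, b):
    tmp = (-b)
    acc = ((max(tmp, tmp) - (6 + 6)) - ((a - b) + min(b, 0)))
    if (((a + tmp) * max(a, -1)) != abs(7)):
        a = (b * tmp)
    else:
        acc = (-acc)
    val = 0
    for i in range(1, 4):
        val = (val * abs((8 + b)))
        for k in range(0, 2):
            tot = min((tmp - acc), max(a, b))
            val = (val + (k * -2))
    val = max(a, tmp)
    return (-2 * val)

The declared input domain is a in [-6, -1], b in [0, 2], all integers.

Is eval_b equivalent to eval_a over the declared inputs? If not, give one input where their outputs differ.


Run the pair on a=-1, b=2.
eval_a: tmp=-2, then acc=-11, then (((a + tmp) * max(a, -1)) == abs(7)) is false, then acc=11, then val=0, then (i=1), then val=0, then (k=0), then val=0, then (k=1), then val=-2, then (i=2), then val=-20, then (k=0), then val=-20, then (k=1), then val=-22, then (i=3), then val=-220, then (k=0), then val=-220, then (k=1), then val=-222, then val=-1, then returns 2
eval_b: tmp=-2, then acc=-11, then (((a + tmp) * max(a, -1)) != abs(7)) is true, then a=-4, then val=0, then (i=1), then val=0, then (k=0), then tot=2, then val=0, then (k=1), then tot=2, then val=-2, then (i=2), then val=-20, then (k=0), then tot=2, then val=-20, then (k=1), then tot=2, then val=-22, then (i=3), then val=-220, then (k=0), then tot=2, then val=-220, then (k=1), then tot=2, then val=-222, then val=-2, then returns 4
2 and 4 differ, so these are not the same function on this domain.
verdict: not equivalent; witness: a=-1, b=2


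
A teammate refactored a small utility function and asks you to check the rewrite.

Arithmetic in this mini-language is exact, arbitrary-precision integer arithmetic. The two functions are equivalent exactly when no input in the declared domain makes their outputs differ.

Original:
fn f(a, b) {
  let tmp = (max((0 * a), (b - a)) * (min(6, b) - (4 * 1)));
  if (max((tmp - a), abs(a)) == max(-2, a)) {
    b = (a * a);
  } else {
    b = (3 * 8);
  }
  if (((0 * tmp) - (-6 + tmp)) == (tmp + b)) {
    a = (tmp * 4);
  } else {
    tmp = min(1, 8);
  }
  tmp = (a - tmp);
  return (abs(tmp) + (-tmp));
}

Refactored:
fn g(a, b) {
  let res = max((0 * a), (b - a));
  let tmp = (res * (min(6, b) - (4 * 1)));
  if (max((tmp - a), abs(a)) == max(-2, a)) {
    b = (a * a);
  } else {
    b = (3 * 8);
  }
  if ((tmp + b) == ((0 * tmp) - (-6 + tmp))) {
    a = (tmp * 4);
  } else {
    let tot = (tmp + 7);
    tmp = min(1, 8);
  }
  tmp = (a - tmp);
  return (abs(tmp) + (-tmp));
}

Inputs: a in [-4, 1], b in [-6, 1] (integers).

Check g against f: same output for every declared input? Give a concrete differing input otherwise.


Although constant usage differs; also arithmetic usage differs; also statement counts differ; also local variable names differ, 48/48 inputs agree.
verdict: equivalent


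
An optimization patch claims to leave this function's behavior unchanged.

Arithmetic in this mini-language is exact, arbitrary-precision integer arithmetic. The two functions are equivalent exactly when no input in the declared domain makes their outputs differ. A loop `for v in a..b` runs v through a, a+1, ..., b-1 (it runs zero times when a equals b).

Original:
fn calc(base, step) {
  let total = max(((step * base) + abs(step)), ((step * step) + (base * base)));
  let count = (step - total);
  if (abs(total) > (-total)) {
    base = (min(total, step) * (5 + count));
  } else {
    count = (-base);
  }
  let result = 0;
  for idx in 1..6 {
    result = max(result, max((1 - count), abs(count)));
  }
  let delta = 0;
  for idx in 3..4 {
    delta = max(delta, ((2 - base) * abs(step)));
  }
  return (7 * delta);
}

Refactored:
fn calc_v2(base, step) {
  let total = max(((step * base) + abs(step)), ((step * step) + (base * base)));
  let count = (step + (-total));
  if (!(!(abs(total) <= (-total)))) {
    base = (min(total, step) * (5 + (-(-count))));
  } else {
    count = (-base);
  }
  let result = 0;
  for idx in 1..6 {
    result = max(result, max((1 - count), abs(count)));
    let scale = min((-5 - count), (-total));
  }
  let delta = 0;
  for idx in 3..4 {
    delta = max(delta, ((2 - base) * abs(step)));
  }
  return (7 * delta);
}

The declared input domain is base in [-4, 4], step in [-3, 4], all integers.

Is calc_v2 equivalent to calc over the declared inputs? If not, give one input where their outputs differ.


Input base=-4, step=-3: 0 from calc versus 126 from calc_v2.
verdict: not equivalent; witness: base=-4, step=-3


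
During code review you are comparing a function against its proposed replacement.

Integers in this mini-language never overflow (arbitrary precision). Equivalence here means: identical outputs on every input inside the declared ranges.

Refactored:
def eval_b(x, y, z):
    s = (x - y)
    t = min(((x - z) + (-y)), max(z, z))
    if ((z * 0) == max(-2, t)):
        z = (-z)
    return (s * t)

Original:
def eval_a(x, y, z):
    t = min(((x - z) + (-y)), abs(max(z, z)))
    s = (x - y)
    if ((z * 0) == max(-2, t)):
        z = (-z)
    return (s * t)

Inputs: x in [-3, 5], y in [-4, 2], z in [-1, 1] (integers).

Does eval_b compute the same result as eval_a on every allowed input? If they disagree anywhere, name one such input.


Run the pair on x=-3, y=-4, z=-1.
eval_a: t = 1; s = 1; ((z * 0) == max(-2, t)) -> false; return 1
eval_b: s = 1; t = -1; ((z * 0) == max(-2, t)) -> false; return -1
1 vs -1 — the two versions disagree here.
verdict: not equivalent; witness: x=-3, y=-4, z=-1


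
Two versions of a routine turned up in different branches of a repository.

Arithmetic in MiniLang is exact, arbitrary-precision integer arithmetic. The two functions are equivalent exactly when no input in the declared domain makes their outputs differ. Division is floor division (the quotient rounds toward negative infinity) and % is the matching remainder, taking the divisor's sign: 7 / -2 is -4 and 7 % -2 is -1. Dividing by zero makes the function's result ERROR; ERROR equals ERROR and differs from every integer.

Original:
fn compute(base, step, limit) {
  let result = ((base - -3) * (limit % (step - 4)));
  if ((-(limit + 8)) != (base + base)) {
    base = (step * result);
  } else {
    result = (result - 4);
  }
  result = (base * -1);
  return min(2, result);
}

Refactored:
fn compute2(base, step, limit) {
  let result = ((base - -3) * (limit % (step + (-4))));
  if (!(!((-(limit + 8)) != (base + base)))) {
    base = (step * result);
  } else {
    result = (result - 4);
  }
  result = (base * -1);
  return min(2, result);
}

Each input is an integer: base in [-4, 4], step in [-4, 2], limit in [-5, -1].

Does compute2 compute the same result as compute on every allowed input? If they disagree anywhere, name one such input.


This is a faithful refactor — boolean connective usage differs; and arithmetic usage differs, but the computed results match everywhere.
Tracing base=-2, step=-3, limit=-5: compute: result := -5 | ((-(limit + 8)) != (base + base)): true | base := 15 | result := -15 | result -15 | compute2: result := -5 | (!(!((-(limit + 8)) != (base + base)))): true | base := 15 | result := -15 | result -15 — matching result -15.
Checked all 315 inputs in the declared domain: the outputs agree on every one.
verdict: equivalent


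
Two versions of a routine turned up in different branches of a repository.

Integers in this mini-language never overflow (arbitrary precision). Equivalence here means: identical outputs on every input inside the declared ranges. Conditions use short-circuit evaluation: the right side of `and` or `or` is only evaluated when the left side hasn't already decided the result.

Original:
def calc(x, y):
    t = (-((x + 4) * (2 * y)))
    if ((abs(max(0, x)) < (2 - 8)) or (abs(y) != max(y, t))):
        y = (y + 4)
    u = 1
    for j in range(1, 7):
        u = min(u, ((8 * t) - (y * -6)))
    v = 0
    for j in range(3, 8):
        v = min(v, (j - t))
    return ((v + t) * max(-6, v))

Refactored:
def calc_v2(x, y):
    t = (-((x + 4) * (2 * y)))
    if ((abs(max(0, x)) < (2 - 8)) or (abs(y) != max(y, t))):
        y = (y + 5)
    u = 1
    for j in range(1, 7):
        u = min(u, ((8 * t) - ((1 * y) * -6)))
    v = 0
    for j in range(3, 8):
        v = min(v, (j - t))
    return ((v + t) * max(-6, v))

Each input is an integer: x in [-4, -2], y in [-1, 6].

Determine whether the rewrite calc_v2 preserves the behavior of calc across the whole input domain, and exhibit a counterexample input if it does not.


Equivalent. The edit looks behavioral (`4` became `5`), but over these ranges it never changes the outcome.
Sweeping the whole domain (24 inputs) finds no disagreement.
As a probe, take x=-3, y=1: calc runs t = -2; ((abs(max(0, x)) < (2 - 8)) or (abs(y) != max(y, t))) -> false; u = 1; [j=1]; u = -10; [j=2]; u = -10; [j=3]; u = -10; [j=4]; u = -10; [j=5]; u = -10; [j=6]; u = -10; v = 0; [j=3]; v = 0; [j=4]; v = 0; [j=5]; v = 0; [j=6]; v = 0; [j=7]; v = 0; return 0; calc_v2 runs t = -2; ((abs(max(0, x)) < (2 - 8)) or (abs(y) != max(y, t))) -> false; u = 1; [j=1]; u = -10; [j=2]; u = -10; [j=3]; u = -10; [j=4]; u = -10; [j=5]; u = -10; [j=6]; u = -10; v = 0; [j=3]; v = 0; [j=4]; v = 0; [j=5]; v = 0; [j=6]; v = 0; [j=7]; v = 0; return 0; both end at 0.
verdict: equivalent


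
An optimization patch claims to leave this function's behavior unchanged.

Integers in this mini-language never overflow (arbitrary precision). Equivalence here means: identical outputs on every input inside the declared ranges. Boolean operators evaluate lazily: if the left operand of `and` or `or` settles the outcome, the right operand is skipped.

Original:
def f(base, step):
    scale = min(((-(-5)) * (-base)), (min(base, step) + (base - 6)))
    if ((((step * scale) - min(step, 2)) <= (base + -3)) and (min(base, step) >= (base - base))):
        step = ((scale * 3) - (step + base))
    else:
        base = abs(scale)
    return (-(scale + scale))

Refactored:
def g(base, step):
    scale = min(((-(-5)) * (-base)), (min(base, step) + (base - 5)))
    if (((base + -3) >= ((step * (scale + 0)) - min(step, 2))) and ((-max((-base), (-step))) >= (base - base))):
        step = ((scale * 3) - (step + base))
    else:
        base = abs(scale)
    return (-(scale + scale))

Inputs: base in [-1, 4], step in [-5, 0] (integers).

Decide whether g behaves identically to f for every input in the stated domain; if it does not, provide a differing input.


Try base=-1, step=-5.
f: scale=-12, then ((((step * scale) - min(step, 2)) <= (base + -3)) and (min(base, step) >= (base - base))) is false, then base=12, then returns 24
g: scale=-11, then (((base + -3) >= ((step * (scale + 0)) - min(step, 2))) and ((-max((-base), (-step))) >= (base - base))) is false, then base=11, then returns 22
24 against 22: the behavior changed.
verdict: not equivalent; witness: base=-1, step=-5


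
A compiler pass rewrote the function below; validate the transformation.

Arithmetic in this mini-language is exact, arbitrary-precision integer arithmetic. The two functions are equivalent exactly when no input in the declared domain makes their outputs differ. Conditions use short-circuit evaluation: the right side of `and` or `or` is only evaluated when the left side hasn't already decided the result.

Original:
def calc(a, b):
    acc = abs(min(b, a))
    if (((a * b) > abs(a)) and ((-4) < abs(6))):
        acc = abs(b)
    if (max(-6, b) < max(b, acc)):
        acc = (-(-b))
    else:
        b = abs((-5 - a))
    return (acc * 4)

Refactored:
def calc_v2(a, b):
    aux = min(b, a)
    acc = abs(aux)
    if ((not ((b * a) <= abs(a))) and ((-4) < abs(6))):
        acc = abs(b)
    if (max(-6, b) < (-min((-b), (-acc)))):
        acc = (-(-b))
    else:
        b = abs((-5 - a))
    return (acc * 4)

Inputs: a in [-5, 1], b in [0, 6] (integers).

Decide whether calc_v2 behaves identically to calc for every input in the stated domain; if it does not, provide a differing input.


Comparing the listings, the differences include: min/max/abs usage differs; statement counts differ; local variable names differ; boolean connective usage differs; comparison usage differs.
Spot check at a=0, b=2 — calc: acc=0, then (((a * b) > abs(a)) and ((-4) < abs(6))) is false, then (max(-6, b) < max(b, acc)) is false, then b=5, then returns 0. calc_v2: aux=0, then acc=0, then ((not ((b * a) <= abs(a))) and ((-4) < abs(6))) is false, then (max(-6, b) < (-min((-b), (-acc)))) is false, then b=5, then returns 0. Both give 0.
Checked all 49 inputs in the declared domain: the outputs agree on every one.
verdict: equivalent


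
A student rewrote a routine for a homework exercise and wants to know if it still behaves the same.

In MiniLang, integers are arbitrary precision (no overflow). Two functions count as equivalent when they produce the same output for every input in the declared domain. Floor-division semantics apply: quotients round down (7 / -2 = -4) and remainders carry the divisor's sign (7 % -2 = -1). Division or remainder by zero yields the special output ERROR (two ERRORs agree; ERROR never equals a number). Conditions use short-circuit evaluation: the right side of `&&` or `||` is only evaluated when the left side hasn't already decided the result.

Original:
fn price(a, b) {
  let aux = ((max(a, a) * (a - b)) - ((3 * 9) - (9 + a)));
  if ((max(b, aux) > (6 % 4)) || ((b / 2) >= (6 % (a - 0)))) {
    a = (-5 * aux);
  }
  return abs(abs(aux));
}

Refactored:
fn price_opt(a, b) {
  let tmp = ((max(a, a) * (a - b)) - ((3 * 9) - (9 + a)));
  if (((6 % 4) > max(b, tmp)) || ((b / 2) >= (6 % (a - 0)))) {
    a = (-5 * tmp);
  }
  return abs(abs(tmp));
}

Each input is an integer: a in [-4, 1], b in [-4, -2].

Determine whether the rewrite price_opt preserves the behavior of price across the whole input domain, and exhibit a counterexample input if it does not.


Take a=0, b=-4.
price: aux = -18; division by zero -> ERROR
price_opt: tmp = -18; (((6 % 4) > max(b, tmp)) || ((b / 2) >= (6 % (a - 0)))) -> true; a = 90; return 18
ERROR against 18: the behavior changed.
verdict: not equivalent; witness: a=0, b=-4


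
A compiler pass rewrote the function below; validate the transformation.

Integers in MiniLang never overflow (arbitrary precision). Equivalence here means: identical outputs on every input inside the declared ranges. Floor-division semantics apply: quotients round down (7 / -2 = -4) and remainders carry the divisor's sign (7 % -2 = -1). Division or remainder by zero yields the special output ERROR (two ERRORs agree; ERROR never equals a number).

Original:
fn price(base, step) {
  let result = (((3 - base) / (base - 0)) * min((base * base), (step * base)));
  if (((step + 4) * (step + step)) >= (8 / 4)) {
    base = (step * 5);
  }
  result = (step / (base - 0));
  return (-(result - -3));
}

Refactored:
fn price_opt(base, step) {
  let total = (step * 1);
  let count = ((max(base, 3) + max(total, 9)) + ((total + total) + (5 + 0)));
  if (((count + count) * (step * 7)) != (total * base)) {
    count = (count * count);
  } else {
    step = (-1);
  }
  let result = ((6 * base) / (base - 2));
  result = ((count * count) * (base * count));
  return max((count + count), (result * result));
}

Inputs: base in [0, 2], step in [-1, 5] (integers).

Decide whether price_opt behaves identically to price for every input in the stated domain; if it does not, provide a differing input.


The rewrite breaks on base=0, step=-1, where the results are ERROR and 450.
price: divide-by-zero, output ERROR
price_opt: total := -1 | count := 15 | (((count + count) * (step * 7)) != (total * base)): true | count := 225 | result := 0 | result := 0 | result 450
verdict: not equivalent; witness: base=0, step=-1


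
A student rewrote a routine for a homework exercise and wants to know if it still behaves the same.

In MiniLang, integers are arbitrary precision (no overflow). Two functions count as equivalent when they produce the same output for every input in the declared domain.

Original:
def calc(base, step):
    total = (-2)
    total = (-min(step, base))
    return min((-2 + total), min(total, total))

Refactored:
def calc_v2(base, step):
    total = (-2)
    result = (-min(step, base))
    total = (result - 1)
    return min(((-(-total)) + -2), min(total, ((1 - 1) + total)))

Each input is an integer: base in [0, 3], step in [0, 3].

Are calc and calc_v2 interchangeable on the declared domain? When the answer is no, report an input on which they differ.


Not equivalent: base=0, step=0 separates them (-2 vs -3).
calc: total=-2, then total=0, then returns -2
calc_v2: total=-2, then result=0, then total=-1, then returns -3
verdict: not equivalent; witness: base=0, step=0


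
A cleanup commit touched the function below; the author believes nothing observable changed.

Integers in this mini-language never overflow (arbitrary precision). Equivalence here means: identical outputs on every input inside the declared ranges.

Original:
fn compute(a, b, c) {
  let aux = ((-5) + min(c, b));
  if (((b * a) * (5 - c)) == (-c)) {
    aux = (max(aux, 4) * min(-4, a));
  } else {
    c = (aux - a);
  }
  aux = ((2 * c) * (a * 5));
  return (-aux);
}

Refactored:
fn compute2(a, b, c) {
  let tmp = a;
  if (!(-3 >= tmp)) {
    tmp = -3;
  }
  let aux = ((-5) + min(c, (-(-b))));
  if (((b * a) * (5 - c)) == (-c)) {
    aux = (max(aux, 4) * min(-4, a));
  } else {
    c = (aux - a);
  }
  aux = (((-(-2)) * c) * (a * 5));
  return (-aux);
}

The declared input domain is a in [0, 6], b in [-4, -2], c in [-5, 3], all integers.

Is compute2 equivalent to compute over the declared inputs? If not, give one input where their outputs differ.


Changes here: local variable names differ; also branching structure differs; also comparison usage differs; also boolean connective usage differs; also statement counts differ; also constant usage differs; the full 189-point sweep finds no disagreement.
verdict: equivalent


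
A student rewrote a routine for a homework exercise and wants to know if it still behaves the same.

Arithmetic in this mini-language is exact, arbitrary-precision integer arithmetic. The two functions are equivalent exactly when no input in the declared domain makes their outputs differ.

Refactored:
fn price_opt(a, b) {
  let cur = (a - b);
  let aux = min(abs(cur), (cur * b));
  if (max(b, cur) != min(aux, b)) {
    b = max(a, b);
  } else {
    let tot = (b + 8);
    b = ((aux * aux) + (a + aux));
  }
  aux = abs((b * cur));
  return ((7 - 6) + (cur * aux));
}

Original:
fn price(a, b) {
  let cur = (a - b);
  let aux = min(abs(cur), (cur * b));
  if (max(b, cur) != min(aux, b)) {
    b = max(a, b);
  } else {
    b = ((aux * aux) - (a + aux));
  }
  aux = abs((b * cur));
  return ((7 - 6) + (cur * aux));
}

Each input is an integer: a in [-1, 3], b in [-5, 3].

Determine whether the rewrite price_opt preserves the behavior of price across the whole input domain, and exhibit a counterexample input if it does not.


Try a=2, b=1.
price: cur becomes 1; next aux becomes 1; next (max(b, cur) != min(aux, b)) evaluates to false; next b becomes -2; next aux becomes 2; next final value 3
price_opt: cur becomes 1; next aux becomes 1; next (max(b, cur) != min(aux, b)) evaluates to false; next tot becomes 9; next b becomes 4; next aux becomes 4; next final value 5
3 != 5, so the rewrite changes behavior.
verdict: not equivalent; witness: a=2, b=1


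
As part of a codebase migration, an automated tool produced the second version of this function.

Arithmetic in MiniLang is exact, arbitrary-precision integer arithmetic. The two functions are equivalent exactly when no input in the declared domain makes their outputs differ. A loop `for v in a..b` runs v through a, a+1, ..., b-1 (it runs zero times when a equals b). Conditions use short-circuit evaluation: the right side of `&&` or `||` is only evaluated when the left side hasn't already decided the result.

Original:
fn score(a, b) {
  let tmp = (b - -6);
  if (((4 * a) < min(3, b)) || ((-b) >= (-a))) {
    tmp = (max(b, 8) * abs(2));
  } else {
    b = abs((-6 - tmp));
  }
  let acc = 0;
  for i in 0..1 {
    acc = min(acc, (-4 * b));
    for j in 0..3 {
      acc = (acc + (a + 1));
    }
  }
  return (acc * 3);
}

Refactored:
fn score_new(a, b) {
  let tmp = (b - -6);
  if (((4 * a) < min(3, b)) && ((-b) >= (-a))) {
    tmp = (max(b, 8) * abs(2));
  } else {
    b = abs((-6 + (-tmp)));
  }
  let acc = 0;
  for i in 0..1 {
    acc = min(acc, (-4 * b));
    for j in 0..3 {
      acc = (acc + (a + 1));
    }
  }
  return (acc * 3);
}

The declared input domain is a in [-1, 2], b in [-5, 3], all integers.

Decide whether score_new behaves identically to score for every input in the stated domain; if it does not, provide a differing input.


Consider the input a=-1, b=-5.
score: tmp := 1 | (((4 * a) < min(3, b)) || ((-b) >= (-a))): true | tmp := 16 | acc := 0 | iter i=0: | acc := 0 | iter j=0: | acc := 0 | iter j=1: | acc := 0 | iter j=2: | acc := 0 | result 0
score_new: tmp := 1 | (((4 * a) < min(3, b)) && ((-b) >= (-a))): false | b := 7 | acc := 0 | iter i=0: | acc := -28 | iter j=0: | acc := -28 | iter j=1: | acc := -28 | iter j=2: | acc := -28 | result -84
0 vs -84 — the two versions disagree here.
verdict: not equivalent; witness: a=-1, b=-5


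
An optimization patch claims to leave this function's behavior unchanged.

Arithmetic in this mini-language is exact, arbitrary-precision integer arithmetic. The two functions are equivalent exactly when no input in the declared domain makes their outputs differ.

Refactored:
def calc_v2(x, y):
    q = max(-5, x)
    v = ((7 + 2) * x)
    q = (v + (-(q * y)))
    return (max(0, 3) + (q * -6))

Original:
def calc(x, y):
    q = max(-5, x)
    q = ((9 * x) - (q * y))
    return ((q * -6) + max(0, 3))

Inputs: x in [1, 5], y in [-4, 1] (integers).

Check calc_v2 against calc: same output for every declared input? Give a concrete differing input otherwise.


Equivalent — the differences include local variable names differ, and constant usage differs, and arithmetic usage differs, and statement counts differ, yet no declared input distinguishes the two.
As a probe, take x=5, y=1: calc runs q=5, then q=40, then returns -237; calc_v2 runs q=5, then v=45, then q=40, then returns -237; both end at -237.
An exhaustive pass over the 30 declared inputs shows identical outputs.
verdict: equivalent


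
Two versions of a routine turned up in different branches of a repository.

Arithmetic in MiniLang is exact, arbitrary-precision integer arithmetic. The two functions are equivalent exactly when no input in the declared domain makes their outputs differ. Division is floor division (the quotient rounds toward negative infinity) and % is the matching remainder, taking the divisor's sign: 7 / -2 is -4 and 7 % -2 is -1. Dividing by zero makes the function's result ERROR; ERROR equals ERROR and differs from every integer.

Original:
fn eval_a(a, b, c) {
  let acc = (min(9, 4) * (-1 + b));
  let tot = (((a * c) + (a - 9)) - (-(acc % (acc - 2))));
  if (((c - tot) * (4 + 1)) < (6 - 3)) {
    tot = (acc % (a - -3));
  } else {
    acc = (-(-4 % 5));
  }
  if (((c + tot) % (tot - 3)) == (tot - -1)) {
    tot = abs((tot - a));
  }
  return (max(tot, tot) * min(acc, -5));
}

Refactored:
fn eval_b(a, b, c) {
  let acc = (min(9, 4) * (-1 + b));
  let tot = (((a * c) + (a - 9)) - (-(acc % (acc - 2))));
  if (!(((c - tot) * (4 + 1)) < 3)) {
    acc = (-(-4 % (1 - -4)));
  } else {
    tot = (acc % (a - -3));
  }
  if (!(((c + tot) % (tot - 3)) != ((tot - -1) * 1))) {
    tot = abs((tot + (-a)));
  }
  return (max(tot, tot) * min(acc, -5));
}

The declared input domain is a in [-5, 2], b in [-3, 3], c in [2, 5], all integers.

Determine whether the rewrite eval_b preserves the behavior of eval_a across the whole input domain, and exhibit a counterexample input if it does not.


Changes here: arithmetic usage differs; and constant usage differs; and comparison usage differs; and boolean connective usage differs; the full 224-point sweep finds no disagreement.
verdict: equivalent
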